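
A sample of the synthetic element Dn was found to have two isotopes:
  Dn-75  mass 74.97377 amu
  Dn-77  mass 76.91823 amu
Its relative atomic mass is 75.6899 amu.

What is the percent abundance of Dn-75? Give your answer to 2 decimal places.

Writing the weighted mean with unknown fraction x of Dn-75:
74.97377·x + 76.91823·(1 − x) = 75.6899
(74.97377 − 76.91823)·x = 75.6899 − 76.91823
x = -1.22833 / -1.94446 = 0.63171 → 63.17% Dn-75, 36.83% Dn-77.

63.17%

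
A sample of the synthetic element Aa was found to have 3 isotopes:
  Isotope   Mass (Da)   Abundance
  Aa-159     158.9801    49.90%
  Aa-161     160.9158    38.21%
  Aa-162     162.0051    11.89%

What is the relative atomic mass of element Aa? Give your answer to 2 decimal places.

Weight each isotope mass by its fractional abundance: 0.4990 × 158.9801 + 0.3821 × 160.9158 + 0.1189 × 162.0051
= 79.33107 + 61.48593 + 19.26241 = 160.07941 Da

160.08 Da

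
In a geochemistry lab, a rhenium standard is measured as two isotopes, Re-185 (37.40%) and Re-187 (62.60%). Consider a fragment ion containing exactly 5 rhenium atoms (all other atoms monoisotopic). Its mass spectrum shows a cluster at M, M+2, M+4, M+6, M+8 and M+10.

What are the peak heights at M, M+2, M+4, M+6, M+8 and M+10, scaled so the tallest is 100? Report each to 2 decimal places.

The 5 Re atoms are independent, so intensities follow the terms of (0.3740 + 0.6260)^5.
P(M) = 0.3740^5 = 0.007317
P(M+2) = 5 × 0.3740^4 × 0.6260^1 = 0.061239
P(M+4) = 10 × 0.3740^3 × 0.6260^2 = 0.205005
P(M+6) = 10 × 0.3740^2 × 0.6260^3 = 0.343136
P(M+8) = 5 × 0.3740^1 × 0.6260^4 = 0.287170
P(M+10) = 0.6260^5 = 0.096133
The M+6 peak is largest (0.343136); scaling to 100 gives 2.13 : 17.85 : 59.74 : 100.00 : 83.69 : 28.02.

2.13 : 17.85 : 59.74 : 100.00 : 83.69 : 28.02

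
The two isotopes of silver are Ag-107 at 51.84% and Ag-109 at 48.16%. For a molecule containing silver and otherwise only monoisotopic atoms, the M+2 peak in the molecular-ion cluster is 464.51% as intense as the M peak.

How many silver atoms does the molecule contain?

With n Ag atoms, P(M+2)/P(M) = C(n,1)·p^(n−1)q / p^n = n·q/p = n · 0.4816/0.5184.
n = 4.6451 × 0.5184/0.4816 = 5.00 ≈ 5

5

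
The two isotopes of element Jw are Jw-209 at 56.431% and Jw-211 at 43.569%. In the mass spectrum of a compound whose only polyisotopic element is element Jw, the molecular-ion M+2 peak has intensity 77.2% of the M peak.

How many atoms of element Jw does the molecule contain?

With n Jw atoms, P(M+2)/P(M) = C(n,1)·p^(n−1)q / p^n = n·q/p = n · 0.43569/0.56431.
n = 0.772 × 0.56431/0.43569 = 1.00 ≈ 1

1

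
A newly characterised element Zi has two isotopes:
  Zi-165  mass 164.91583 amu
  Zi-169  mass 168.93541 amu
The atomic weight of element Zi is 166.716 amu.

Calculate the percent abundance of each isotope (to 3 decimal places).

Zi-165: 55.215%, Zi-169: 44.785%

Writing the weighted mean with unknown fraction x of Zi-165:
164.91583·x + 168.93541·(1 − x) = 166.716
(164.91583 − 168.93541)·x = 166.716 − 168.93541
x = -2.21941 / -4.01958 = 0.55215 → 55.215% Zi-165, 44.785% Zi-169.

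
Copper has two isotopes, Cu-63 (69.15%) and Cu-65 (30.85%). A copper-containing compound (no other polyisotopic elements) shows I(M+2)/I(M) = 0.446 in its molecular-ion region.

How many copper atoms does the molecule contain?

1

For n independent Cu atoms, I(M+2)/I(M) = n · (abundance Cu-65) / (abundance Cu-63) = n · 0.3085/0.6915.
n = 0.446 × 0.6915/0.3085 = 1.00 ≈ 1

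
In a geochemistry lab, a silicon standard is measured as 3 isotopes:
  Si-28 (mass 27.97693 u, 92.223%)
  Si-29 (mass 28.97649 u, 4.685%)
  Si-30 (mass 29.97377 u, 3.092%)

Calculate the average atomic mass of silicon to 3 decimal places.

Ar = Σ fᵢ·mᵢ = 0.92223 × 27.97693 + 0.04685 × 28.97649 + 0.03092 × 29.97377
= 25.801164 + 1.357549 + 0.926789 = 28.085502 u

28.086 u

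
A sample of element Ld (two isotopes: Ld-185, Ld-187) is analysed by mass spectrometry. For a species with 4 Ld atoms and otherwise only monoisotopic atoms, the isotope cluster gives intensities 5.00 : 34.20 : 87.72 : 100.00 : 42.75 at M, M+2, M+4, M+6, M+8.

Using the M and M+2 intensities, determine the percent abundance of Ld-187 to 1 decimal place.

If p is the fraction of Ld that is Ld-185, then I(M+2)/I(M) = [C(4,1)·p^3·(1−p)] / p^4 = 4·(1−p)/p = 34.20/5.00 = 6.8400
(1−p)/p = 6.8400/4 = 1.7100  ⇒  p = 1/(1 + 1.7100) = 0.3690
Ld-185: 36.9%, Ld-187: 63.1%.

63.1%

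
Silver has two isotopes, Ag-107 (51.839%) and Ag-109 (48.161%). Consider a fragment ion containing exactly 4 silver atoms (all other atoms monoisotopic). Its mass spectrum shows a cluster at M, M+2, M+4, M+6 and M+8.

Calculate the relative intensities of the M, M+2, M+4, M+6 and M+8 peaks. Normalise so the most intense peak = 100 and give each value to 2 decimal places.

Expanding (0.51839 + 0.48161)^4:
P(M) = 0.51839^4 = 0.072215
P(M+2) = 4 × 0.51839^3 × 0.48161^1 = 0.268365
P(M+4) = 6 × 0.51839^2 × 0.48161^2 = 0.373986
P(M+6) = 4 × 0.51839^1 × 0.48161^3 = 0.231634
P(M+8) = 0.48161^4 = 0.053800
The M+4 peak is largest (0.373986); scaling to 100 gives 19.31 : 71.76 : 100.00 : 61.94 : 14.39.

19.31 : 71.76 : 100.00 : 61.94 : 14.39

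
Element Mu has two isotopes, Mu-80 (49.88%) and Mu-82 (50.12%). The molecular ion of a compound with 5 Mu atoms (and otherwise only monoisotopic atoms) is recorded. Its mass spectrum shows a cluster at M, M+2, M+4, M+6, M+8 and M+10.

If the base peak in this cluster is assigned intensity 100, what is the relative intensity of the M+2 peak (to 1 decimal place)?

Binomial terms of (0.4988 + 0.5012)^5: M 0.0309, M+2 0.1551, M+4 0.3117, M+6 0.3132, M+8 0.1574, M+10 0.0316 → M+6 is the base peak.
P(M+6) = C(5,3) × 0.4988^2 × 0.5012^3 = 10 × 0.24880144 × 0.12590216 = 0.313246 (base)
P(M+2) = C(5,1) × 0.4988^4 × 0.5012^1 = 5 × 0.06190216 × 0.5012 = 0.155127
Relative intensity = 0.155127 / 0.313246 × 100 = 49.5

49.5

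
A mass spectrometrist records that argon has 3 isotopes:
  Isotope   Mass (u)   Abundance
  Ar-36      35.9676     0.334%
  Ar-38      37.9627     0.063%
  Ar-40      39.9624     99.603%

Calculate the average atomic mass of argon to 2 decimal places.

39.95 u

Average mass = Σ (abundance × isotope mass) = 0.00334 × 35.9676 + 0.00063 × 37.9627 + 0.99603 × 39.9624
= 0.12013 + 0.02392 + 39.80375 = 39.94780 u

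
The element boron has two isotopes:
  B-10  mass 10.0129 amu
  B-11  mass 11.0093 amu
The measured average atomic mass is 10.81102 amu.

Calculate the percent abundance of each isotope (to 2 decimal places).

With x = fraction of B-10 (so B-11 is 1 − x):
10.0129·x + 11.0093·(1 − x) = 10.81102
(10.0129 − 11.0093)·x = 10.81102 − 11.0093
x = -0.19828 / -0.9964 = 0.19900 → 19.90% B-10, 80.10% B-11.

B-10: 19.90%, B-11: 80.10%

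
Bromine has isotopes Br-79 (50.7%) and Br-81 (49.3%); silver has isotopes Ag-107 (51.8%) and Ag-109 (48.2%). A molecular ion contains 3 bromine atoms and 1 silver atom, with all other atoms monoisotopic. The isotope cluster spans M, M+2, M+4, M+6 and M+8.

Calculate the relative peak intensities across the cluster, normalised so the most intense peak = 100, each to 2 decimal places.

Bromine pattern (n=3): 0.13032384 : 0.38017547 : 0.36967753 : 0.11982316
Silver pattern (n=1): 0.5180 : 0.4820
Convolve the two distributions (both contribute in 2-u steps):
  M: 0.13032384×0.5180 = 0.067508
  M+2: 0.13032384×0.4820 + 0.38017547×0.5180 = 0.259747
  M+4: 0.38017547×0.4820 + 0.36967753×0.5180 = 0.374738
  M+6: 0.36967753×0.4820 + 0.11982316×0.5180 = 0.240253
  M+8: 0.11982316×0.4820 = 0.057755
Scale to base peak (0.374738) = 100: 18.01 : 69.31 : 100.00 : 64.11 : 15.41

18.01 : 69.31 : 100.00 : 64.11 : 15.41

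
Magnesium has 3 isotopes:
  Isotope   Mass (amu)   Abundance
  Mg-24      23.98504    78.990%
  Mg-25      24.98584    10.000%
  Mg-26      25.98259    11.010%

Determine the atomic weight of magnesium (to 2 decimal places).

24.31 amu

The abundance-weighted mean is 0.78990 × 23.98504 + 0.10000 × 24.98584 + 0.11010 × 25.98259
= 18.945783 + 2.498584 + 2.860683 = 24.305050 amu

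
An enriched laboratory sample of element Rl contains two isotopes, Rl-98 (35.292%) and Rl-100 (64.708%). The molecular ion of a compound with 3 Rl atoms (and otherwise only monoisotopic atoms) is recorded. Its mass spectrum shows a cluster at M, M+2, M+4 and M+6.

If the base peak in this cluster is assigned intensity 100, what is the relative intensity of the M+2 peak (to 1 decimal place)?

54.5

Term probabilities: M 0.0440, M+2 0.2418, M+4 0.4433, M+6 0.2709. Base peak = M+4.
P(M+4) = C(3,2) × 0.35292^1 × 0.64708^2 = 3 × 0.35292 × 0.41871253 = 0.443316 (base)
P(M+2) = C(3,1) × 0.35292^2 × 0.64708^1 = 3 × 0.12455253 × 0.64708 = 0.241786
Relative intensity = 0.241786 / 0.443316 × 100 = 54.5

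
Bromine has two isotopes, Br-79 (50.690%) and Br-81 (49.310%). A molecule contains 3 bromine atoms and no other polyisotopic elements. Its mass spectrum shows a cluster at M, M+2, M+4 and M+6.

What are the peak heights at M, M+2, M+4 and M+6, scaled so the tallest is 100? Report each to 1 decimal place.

Each Br atom is independently Br-79 (p = 0.50690) or Br-81 (q = 0.49310); the cluster is the binomial expansion (p + q)^3.
P(M) = 0.50690^3 = 0.130247
P(M+2) = 3 × 0.50690^2 × 0.49310^1 = 0.380103
P(M+4) = 3 × 0.50690^1 × 0.49310^2 = 0.369755
P(M+6) = 0.49310^3 = 0.119896
The M+2 peak is largest (0.380103); scaling to 100 gives 34.3 : 100.0 : 97.3 : 31.5.

34.3 : 100.0 : 97.3 : 31.5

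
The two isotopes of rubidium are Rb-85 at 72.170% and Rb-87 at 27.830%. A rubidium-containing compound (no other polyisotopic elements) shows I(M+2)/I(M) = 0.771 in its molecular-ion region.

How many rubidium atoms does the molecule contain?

2

For n independent Rb atoms, I(M+2)/I(M) = n · (abundance Rb-87) / (abundance Rb-85) = n · 0.27830/0.72170.
n = 0.771 × 0.72170/0.27830 = 2.00 ≈ 2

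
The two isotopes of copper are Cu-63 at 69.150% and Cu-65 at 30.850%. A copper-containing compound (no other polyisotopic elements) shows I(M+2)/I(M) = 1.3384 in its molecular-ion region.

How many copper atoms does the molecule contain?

3

For n independent Cu atoms, I(M+2)/I(M) = n · (abundance Cu-65) / (abundance Cu-63) = n · 0.30850/0.69150.
n = 1.3384 × 0.69150/0.30850 = 3.00 ≈ 3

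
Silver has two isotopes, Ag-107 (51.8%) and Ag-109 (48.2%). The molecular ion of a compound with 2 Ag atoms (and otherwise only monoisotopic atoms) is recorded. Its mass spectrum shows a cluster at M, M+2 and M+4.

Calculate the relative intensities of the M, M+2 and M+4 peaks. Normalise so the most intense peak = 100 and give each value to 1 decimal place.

53.7 : 100.0 : 46.5

Expanding (0.518 + 0.482)^2:
P(M) = 0.518^2 = 0.268324
P(M+2) = 2 × 0.518^1 × 0.482^1 = 0.499352
P(M+4) = 0.482^2 = 0.232324
The M+2 peak is largest (0.499352); scaling to 100 gives 53.7 : 100.0 : 46.5.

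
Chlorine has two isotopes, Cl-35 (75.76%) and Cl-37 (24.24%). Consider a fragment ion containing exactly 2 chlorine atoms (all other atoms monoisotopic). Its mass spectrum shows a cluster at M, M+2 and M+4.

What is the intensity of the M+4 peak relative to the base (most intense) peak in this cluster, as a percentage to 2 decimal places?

Term probabilities: M 0.5740, M+2 0.3673, M+4 0.0588. Base peak = M.
P(M) = C(2,0) × 0.7576^2 × 0.2424^0 = 1 × 0.57395776 × 1.0000 = 0.573958 (base)
P(M+4) = C(2,2) × 0.7576^0 × 0.2424^2 = 1 × 1.0000 × 0.05875776 = 0.058758
Relative intensity = 0.058758 / 0.573958 × 100 = 10.24

10.24%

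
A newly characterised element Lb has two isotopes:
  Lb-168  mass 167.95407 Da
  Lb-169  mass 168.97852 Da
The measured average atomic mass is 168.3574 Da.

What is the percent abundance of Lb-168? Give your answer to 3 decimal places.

60.630%

With x = fraction of Lb-168 (so Lb-169 is 1 − x):
167.95407·x + 168.97852·(1 − x) = 168.3574
(167.95407 − 168.97852)·x = 168.3574 − 168.97852
x = -0.62112 / -1.02445 = 0.60630 → 60.630% Lb-168, 39.370% Lb-169.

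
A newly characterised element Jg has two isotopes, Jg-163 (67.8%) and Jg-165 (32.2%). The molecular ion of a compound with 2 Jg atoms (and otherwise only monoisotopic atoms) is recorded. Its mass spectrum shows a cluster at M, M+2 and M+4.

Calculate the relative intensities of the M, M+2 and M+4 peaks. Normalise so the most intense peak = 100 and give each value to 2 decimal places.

Each Jg atom is independently Jg-163 (p = 0.678) or Jg-165 (q = 0.322); the cluster is the binomial expansion (p + q)^2.
P(M) = 0.678^2 = 0.459684
P(M+2) = 2 × 0.678^1 × 0.322^1 = 0.436632
P(M+4) = 0.322^2 = 0.103684
The M peak is largest (0.459684); scaling to 100 gives 100.00 : 94.99 : 22.56.

100.00 : 94.99 : 22.56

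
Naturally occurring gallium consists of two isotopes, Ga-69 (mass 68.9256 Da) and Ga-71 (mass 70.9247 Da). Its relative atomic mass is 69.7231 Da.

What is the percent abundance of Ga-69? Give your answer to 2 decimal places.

60.11%

With x = fraction of Ga-69 (so Ga-71 is 1 − x):
68.9256·x + 70.9247·(1 − x) = 69.7231
(68.9256 − 70.9247)·x = 69.7231 − 70.9247
x = -1.2016 / -1.9991 = 0.60107 → 60.11% Ga-69, 39.89% Ga-71.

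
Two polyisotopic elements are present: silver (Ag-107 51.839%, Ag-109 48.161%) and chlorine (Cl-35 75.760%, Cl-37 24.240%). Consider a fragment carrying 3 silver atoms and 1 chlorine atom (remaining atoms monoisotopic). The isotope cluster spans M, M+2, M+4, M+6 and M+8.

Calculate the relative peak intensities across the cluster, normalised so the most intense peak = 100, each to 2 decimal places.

Silver pattern (n=3): 0.13930601 : 0.38826655 : 0.36071887 : 0.11170857
Chlorine pattern (n=1): 0.7576 : 0.2424
Convolve the two distributions (both contribute in 2-u steps):
  M: 0.13930601×0.7576 = 0.105538
  M+2: 0.13930601×0.2424 + 0.38826655×0.7576 = 0.327919
  M+4: 0.38826655×0.2424 + 0.36071887×0.7576 = 0.367396
  M+6: 0.36071887×0.2424 + 0.11170857×0.7576 = 0.172069
  M+8: 0.11170857×0.2424 = 0.027078
Scale to base peak (0.367396) = 100: 28.73 : 89.25 : 100.00 : 46.83 : 7.37

28.73 : 89.25 : 100.00 : 46.83 : 7.37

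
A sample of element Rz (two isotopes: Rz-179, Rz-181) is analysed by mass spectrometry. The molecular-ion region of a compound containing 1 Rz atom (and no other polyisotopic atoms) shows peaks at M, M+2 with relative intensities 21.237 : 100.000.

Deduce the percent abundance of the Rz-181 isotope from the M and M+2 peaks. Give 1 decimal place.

Write p for the Rz-179 fraction. I(M+2)/I(M) = [C(1,1)·p^0·(1−p)] / p^1 = 1·(1−p)/p = 100.000/21.237 = 4.7088
(1−p)/p = 4.7088/1 = 4.7088  ⇒  p = 1/(1 + 4.7088) = 0.1752
Rz-179: 17.5%, Rz-181: 82.5%.

82.5%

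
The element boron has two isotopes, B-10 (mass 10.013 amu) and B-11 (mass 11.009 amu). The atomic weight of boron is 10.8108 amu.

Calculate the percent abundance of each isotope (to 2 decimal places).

Writing the weighted mean with unknown fraction x of B-10:
10.013·x + 11.009·(1 − x) = 10.8108
(10.013 − 11.009)·x = 10.8108 − 11.009
x = -0.1982 / -0.996 = 0.19900 → 19.90% B-10, 80.10% B-11.

B-10: 19.90%, B-11: 80.10%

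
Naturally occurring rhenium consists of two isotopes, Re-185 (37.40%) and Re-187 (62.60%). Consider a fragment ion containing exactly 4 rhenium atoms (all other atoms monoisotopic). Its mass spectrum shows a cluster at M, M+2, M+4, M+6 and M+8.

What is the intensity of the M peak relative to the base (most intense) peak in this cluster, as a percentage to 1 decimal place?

Term probabilities: M 0.0196, M+2 0.1310, M+4 0.3289, M+6 0.3670, M+8 0.1536. Base peak = M+6.
P(M+6) = C(4,3) × 0.3740^1 × 0.6260^3 = 4 × 0.3740 × 0.24531438 = 0.366990 (base)
P(M) = C(4,0) × 0.3740^4 × 0.6260^0 = 1 × 0.0195653 × 1.0000 = 0.019565
Relative intensity = 0.019565 / 0.366990 × 100 = 5.3

5.3%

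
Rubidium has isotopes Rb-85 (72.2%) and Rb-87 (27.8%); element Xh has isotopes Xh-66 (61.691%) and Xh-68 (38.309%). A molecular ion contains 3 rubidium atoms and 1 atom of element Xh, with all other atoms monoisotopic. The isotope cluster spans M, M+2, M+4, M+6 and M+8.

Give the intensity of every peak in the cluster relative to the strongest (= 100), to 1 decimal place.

Rubidium pattern (n=3): 0.37636705 : 0.43475086 : 0.16739714 : 0.02148495
Element Xh pattern (n=1): 0.61691 : 0.38309
Convolve the two distributions (both contribute in 2-u steps):
  M: 0.37636705×0.61691 = 0.232185
  M+2: 0.37636705×0.38309 + 0.43475086×0.61691 = 0.412385
  M+4: 0.43475086×0.38309 + 0.16739714×0.61691 = 0.269818
  M+6: 0.16739714×0.38309 + 0.02148495×0.61691 = 0.077382
  M+8: 0.02148495×0.38309 = 0.008231
Scale to base peak (0.412385) = 100: 56.3 : 100.0 : 65.4 : 18.8 : 2.0

56.3 : 100.0 : 65.4 : 18.8 : 2.0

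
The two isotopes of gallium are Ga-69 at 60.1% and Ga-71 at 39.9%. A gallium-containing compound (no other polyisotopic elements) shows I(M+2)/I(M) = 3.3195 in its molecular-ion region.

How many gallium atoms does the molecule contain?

5

With n Ga atoms, P(M+2)/P(M) = C(n,1)·p^(n−1)q / p^n = n·q/p = n · 0.399/0.601.
n = 3.3195 × 0.601/0.399 = 5.00 ≈ 5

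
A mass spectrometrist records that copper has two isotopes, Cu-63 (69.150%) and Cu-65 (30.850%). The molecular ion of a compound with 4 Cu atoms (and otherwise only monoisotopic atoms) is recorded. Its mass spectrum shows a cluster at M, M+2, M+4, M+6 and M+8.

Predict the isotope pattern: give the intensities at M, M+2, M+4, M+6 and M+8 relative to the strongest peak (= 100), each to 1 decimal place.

56.0 : 100.0 : 66.9 : 19.9 : 2.2

Expanding (0.69150 + 0.30850)^4:
P(M) = 0.69150^4 = 0.228649
P(M+2) = 4 × 0.69150^3 × 0.30850^1 = 0.408030
P(M+4) = 6 × 0.69150^2 × 0.30850^2 = 0.273052
P(M+6) = 4 × 0.69150^1 × 0.30850^3 = 0.081212
P(M+8) = 0.30850^4 = 0.009058
The M+2 peak is largest (0.408030); scaling to 100 gives 56.0 : 100.0 : 66.9 : 19.9 : 2.2.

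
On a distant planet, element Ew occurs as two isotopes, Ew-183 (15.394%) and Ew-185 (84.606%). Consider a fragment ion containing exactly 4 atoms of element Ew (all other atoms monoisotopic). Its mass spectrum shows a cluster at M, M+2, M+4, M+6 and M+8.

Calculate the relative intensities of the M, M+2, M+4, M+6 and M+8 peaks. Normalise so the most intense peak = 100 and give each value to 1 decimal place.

Expanding (0.15394 + 0.84606)^4:
P(M) = 0.15394^4 = 0.000562
P(M+2) = 4 × 0.15394^3 × 0.84606^1 = 0.012346
P(M+4) = 6 × 0.15394^2 × 0.84606^2 = 0.101779
P(M+6) = 4 × 0.15394^1 × 0.84606^3 = 0.372919
P(M+8) = 0.84606^4 = 0.512395
The M+8 peak is largest (0.512395); scaling to 100 gives 0.1 : 2.4 : 19.9 : 72.8 : 100.0.

0.1 : 2.4 : 19.9 : 72.8 : 100.0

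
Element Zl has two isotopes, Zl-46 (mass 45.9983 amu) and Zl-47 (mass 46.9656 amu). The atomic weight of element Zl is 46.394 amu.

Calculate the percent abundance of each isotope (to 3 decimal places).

Let x be the fractional abundance of Zl-46; then Zl-47 has abundance 1 − x.
45.9983·x + 46.9656·(1 − x) = 46.394
(45.9983 − 46.9656)·x = 46.394 − 46.9656
x = -0.5716 / -0.9673 = 0.59092 → 59.092% Zl-46, 40.908% Zl-47.

Zl-46: 59.092%, Zl-47: 40.908%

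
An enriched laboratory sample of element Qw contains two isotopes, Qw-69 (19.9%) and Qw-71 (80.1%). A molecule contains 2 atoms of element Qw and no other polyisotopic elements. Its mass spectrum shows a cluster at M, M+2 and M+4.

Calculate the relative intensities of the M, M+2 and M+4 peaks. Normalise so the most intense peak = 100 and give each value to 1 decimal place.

6.2 : 49.7 : 100.0

Each Qw atom is independently Qw-69 (p = 0.199) or Qw-71 (q = 0.801); the cluster is the binomial expansion (p + q)^2.
P(M) = 0.199^2 = 0.039601
P(M+2) = 2 × 0.199^1 × 0.801^1 = 0.318798
P(M+4) = 0.801^2 = 0.641601
The M+4 peak is largest (0.641601); scaling to 100 gives 6.2 : 49.7 : 100.0.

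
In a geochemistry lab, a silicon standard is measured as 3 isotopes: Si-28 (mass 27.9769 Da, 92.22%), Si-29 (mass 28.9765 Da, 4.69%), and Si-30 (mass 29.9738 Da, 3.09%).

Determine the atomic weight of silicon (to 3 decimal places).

28.085 Da

The abundance-weighted mean is 0.9222 × 27.9769 + 0.0469 × 28.9765 + 0.0309 × 29.9738
= 25.80030 + 1.35900 + 0.92619 = 28.08549 Da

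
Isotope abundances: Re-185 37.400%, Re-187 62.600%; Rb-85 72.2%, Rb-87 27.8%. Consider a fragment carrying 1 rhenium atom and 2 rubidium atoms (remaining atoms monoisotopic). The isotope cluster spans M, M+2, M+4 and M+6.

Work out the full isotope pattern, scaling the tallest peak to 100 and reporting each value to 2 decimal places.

Rhenium pattern (n=1): 0.3740 : 0.6260
Rubidium pattern (n=2): 0.521284 : 0.401432 : 0.077284
Convolve the two distributions (both contribute in 2-u steps):
  M: 0.3740×0.521284 = 0.194960
  M+2: 0.3740×0.401432 + 0.6260×0.521284 = 0.476459
  M+4: 0.3740×0.077284 + 0.6260×0.401432 = 0.280201
  M+6: 0.6260×0.077284 = 0.048380
Scale to base peak (0.476459) = 100: 40.92 : 100.00 : 58.81 : 10.15

40.92 : 100.00 : 58.81 : 10.15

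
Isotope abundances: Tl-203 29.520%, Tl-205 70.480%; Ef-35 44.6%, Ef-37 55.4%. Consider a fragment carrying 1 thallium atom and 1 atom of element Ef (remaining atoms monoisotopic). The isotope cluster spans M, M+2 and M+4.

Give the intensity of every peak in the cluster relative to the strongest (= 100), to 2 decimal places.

Thallium pattern (n=1): 0.2952 : 0.7048
Element Ef pattern (n=1): 0.4460 : 0.5540
Convolve the two distributions (both contribute in 2-u steps):
  M: 0.2952×0.4460 = 0.131659
  M+2: 0.2952×0.5540 + 0.7048×0.4460 = 0.477882
  M+4: 0.7048×0.5540 = 0.390459
Scale to base peak (0.477882) = 100: 27.55 : 100.00 : 81.71

27.55 : 100.00 : 81.71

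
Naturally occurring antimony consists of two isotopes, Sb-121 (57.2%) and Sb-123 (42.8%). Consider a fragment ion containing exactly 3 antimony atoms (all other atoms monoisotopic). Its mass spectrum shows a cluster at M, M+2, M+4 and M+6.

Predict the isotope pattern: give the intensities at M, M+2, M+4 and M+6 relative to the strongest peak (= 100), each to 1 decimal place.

44.5 : 100.0 : 74.8 : 18.7

Expanding (0.572 + 0.428)^3:
P(M) = 0.572^3 = 0.187149
P(M+2) = 3 × 0.572^2 × 0.428^1 = 0.420104
P(M+4) = 3 × 0.572^1 × 0.428^2 = 0.314344
P(M+6) = 0.428^3 = 0.078403
The M+2 peak is largest (0.420104); scaling to 100 gives 44.5 : 100.0 : 74.8 : 18.7.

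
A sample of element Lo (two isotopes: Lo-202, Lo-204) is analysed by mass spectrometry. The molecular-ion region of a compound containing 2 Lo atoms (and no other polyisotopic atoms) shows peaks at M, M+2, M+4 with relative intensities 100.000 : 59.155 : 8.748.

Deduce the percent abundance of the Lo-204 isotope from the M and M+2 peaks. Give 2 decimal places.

Let p = fractional abundance of Lo-202. I(M+2)/I(M) = [C(2,1)·p^1·(1−p)] / p^2 = 2·(1−p)/p = 59.155/100.000 = 0.5916
(1−p)/p = 0.5916/2 = 0.2958  ⇒  p = 1/(1 + 0.2958) = 0.7717
Lo-202: 77.17%, Lo-204: 22.83%.

22.83%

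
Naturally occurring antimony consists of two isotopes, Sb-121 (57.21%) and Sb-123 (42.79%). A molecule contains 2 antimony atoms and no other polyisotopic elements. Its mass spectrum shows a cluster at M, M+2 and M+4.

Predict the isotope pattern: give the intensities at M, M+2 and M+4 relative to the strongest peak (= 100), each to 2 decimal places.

The 2 Sb atoms are independent, so intensities follow the terms of (0.5721 + 0.4279)^2.
P(M) = 0.5721^2 = 0.327298
P(M+2) = 2 × 0.5721^1 × 0.4279^1 = 0.489603
P(M+4) = 0.4279^2 = 0.183098
The M+2 peak is largest (0.489603); scaling to 100 gives 66.85 : 100.00 : 37.40.

66.85 : 100.00 : 37.40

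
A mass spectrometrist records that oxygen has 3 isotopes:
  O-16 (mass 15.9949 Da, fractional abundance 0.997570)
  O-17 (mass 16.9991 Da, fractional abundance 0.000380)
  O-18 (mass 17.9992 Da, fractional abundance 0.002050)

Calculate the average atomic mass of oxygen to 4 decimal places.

15.9994 Da

The abundance-weighted mean is 0.997570 × 15.9949 + 0.000380 × 16.9991 + 0.002050 × 17.9992
= 15.95603 + 0.00646 + 0.03690 = 15.99939 Da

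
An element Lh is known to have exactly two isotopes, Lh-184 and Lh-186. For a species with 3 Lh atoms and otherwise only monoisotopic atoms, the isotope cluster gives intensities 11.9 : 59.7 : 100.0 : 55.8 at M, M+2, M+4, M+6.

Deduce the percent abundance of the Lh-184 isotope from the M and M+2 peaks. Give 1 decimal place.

37.4%

If p is the fraction of Lh that is Lh-184, then I(M+2)/I(M) = [C(3,1)·p^2·(1−p)] / p^3 = 3·(1−p)/p = 59.7/11.9 = 5.0168
(1−p)/p = 5.0168/3 = 1.6723  ⇒  p = 1/(1 + 1.6723) = 0.3742
Lh-184: 37.4%, Lh-186: 62.6%.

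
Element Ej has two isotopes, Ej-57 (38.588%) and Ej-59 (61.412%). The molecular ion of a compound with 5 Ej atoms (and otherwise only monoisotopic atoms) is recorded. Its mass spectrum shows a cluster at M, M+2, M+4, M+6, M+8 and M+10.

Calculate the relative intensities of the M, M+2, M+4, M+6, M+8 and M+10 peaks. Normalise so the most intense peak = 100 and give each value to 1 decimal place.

2.5 : 19.7 : 62.8 : 100.0 : 79.6 : 25.3

Expanding (0.38588 + 0.61412)^5:
P(M) = 0.38588^5 = 0.008556
P(M+2) = 5 × 0.38588^4 × 0.61412^1 = 0.068082
P(M+4) = 10 × 0.38588^3 × 0.61412^2 = 0.216702
P(M+6) = 10 × 0.38588^2 × 0.61412^3 = 0.344877
P(M+8) = 5 × 0.38588^1 × 0.61412^4 = 0.274432
P(M+10) = 0.61412^5 = 0.087351
The M+6 peak is largest (0.344877); scaling to 100 gives 2.5 : 19.7 : 62.8 : 100.0 : 79.6 : 25.3.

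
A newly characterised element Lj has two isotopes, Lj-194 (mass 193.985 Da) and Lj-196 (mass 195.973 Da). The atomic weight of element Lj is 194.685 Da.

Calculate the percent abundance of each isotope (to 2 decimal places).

Let x be the fractional abundance of Lj-194; then Lj-196 has abundance 1 − x.
193.985·x + 195.973·(1 − x) = 194.685
(193.985 − 195.973)·x = 194.685 − 195.973
x = -1.288 / -1.988 = 0.64789 → 64.79% Lj-194, 35.21% Lj-196.

Lj-194: 64.79%, Lj-196: 35.21%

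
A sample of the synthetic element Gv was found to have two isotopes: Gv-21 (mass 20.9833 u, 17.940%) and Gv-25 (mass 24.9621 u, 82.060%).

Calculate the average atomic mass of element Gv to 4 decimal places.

Average mass = Σ (abundance × isotope mass) = 0.17940 × 20.9833 + 0.82060 × 24.9621
= 3.76440 + 20.48390 = 24.24830 u

24.2483 u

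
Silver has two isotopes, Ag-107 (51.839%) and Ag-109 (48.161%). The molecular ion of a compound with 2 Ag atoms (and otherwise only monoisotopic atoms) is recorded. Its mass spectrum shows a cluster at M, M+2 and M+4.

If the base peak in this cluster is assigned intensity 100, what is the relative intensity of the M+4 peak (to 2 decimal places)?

Binomial terms of (0.51839 + 0.48161)^2: M 0.2687, M+2 0.4993, M+4 0.2319 → M+2 is the base peak.
P(M+2) = C(2,1) × 0.51839^1 × 0.48161^1 = 2 × 0.51839 × 0.48161 = 0.499324 (base)
P(M+4) = C(2,2) × 0.51839^0 × 0.48161^2 = 1 × 1.0000 × 0.23194819 = 0.231948
Relative intensity = 0.231948 / 0.499324 × 100 = 46.45

46.45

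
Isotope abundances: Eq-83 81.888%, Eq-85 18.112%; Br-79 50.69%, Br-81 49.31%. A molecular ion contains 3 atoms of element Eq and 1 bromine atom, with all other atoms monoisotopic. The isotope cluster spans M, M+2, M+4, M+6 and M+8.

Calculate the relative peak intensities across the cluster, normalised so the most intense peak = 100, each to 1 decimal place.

61.1 : 100.0 : 48.4 : 9.4 : 0.6

Element Eq pattern (n=3): 0.54911182 : 0.3643579 : 0.08058873 : 0.00594154
Bromine pattern (n=1): 0.5069 : 0.4931
Convolve the two distributions (both contribute in 2-u steps):
  M: 0.54911182×0.5069 = 0.278345
  M+2: 0.54911182×0.4931 + 0.3643579×0.5069 = 0.455460
  M+4: 0.3643579×0.4931 + 0.08058873×0.5069 = 0.220515
  M+6: 0.08058873×0.4931 + 0.00594154×0.5069 = 0.042750
  M+8: 0.00594154×0.4931 = 0.002930
Scale to base peak (0.455460) = 100: 61.1 : 100.0 : 48.4 : 9.4 : 0.6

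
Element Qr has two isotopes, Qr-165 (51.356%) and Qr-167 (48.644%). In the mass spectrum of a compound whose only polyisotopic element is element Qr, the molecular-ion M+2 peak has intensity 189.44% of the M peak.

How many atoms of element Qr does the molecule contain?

With n Qr atoms, P(M+2)/P(M) = C(n,1)·p^(n−1)q / p^n = n·q/p = n · 0.48644/0.51356.
n = 1.8944 × 0.51356/0.48644 = 2.00 ≈ 2

2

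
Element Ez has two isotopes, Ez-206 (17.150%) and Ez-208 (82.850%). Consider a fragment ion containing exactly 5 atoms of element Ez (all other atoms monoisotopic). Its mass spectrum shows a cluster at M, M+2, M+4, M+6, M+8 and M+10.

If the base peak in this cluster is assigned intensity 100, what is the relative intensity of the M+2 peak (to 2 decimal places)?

(0.17150 + 0.82850)^5 gives M 0.0001, M+2 0.0036, M+4 0.0346, M+6 0.1673, M+8 0.4040, M+10 0.3904; the largest is M+8.
P(M+8) = C(5,4) × 0.17150^1 × 0.82850^4 = 5 × 0.1715 × 0.47116178 = 0.404021 (base)
P(M+2) = C(5,1) × 0.17150^4 × 0.82850^1 = 5 × 0.00086508 × 0.8285 = 0.003584
Relative intensity = 0.003584 / 0.404021 × 100 = 0.89

0.89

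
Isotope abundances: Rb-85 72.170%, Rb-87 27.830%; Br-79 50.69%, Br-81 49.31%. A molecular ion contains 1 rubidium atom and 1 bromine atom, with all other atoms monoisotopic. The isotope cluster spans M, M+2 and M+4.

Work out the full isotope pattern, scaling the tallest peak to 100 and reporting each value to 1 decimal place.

73.6 : 100.0 : 27.6

Rubidium pattern (n=1): 0.7217 : 0.2783
Bromine pattern (n=1): 0.5069 : 0.4931
Convolve the two distributions (both contribute in 2-u steps):
  M: 0.7217×0.5069 = 0.365830
  M+2: 0.7217×0.4931 + 0.2783×0.5069 = 0.496941
  M+4: 0.2783×0.4931 = 0.137230
Scale to base peak (0.496941) = 100: 73.6 : 100.0 : 27.6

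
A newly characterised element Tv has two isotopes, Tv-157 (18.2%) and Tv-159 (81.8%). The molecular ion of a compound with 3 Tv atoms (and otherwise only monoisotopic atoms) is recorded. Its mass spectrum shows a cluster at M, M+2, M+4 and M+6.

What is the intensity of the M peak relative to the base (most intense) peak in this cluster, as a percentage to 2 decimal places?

1.10%

(0.182 + 0.818)^3 gives M 0.0060, M+2 0.0813, M+4 0.3653, M+6 0.5473; the largest is M+6.
P(M+6) = C(3,3) × 0.182^0 × 0.818^3 = 1 × 1.0000 × 0.54734343 = 0.547343 (base)
P(M) = C(3,0) × 0.182^3 × 0.818^0 = 1 × 0.00602857 × 1.0000 = 0.006029
Relative intensity = 0.006029 / 0.547343 × 100 = 1.10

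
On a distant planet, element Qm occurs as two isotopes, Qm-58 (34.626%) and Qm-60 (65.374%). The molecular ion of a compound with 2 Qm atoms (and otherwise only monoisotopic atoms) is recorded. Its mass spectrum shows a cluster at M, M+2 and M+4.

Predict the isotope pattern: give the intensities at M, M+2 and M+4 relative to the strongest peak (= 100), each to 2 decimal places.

Expanding (0.34626 + 0.65374)^2:
P(M) = 0.34626^2 = 0.119896
P(M+2) = 2 × 0.34626^1 × 0.65374^1 = 0.452728
P(M+4) = 0.65374^2 = 0.427376
The M+2 peak is largest (0.452728); scaling to 100 gives 26.48 : 100.00 : 94.40.

26.48 : 100.00 : 94.40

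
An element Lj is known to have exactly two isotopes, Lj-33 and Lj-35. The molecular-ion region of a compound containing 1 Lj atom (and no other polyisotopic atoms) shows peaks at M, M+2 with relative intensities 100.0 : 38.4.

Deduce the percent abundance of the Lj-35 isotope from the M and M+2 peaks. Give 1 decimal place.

Let p = fractional abundance of Lj-33. I(M+2)/I(M) = [C(1,1)·p^0·(1−p)] / p^1 = 1·(1−p)/p = 38.4/100.0 = 0.3840
(1−p)/p = 0.3840/1 = 0.3840  ⇒  p = 1/(1 + 0.3840) = 0.7225
Lj-33: 72.3%, Lj-35: 27.7%.

27.7%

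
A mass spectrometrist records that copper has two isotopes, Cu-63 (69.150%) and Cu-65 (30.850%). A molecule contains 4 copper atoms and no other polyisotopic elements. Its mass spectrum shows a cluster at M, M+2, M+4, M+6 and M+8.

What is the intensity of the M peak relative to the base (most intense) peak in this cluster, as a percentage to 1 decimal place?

56.0%

Term probabilities: M 0.2286, M+2 0.4080, M+4 0.2731, M+6 0.0812, M+8 0.0091. Base peak = M+2.
P(M+2) = C(4,1) × 0.69150^3 × 0.30850^1 = 4 × 0.33065611 × 0.3085 = 0.408030 (base)
P(M) = C(4,0) × 0.69150^4 × 0.30850^0 = 1 × 0.2286487 × 1.0000 = 0.228649
Relative intensity = 0.228649 / 0.408030 × 100 = 56.0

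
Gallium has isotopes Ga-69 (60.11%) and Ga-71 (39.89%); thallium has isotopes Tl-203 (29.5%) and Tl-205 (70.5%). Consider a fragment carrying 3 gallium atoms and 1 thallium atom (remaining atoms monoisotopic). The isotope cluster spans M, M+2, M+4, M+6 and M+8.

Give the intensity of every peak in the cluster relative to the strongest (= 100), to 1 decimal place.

Gallium pattern (n=3): 0.21719018 : 0.43239309 : 0.28694328 : 0.06347345
Thallium pattern (n=1): 0.2950 : 0.7050
Convolve the two distributions (both contribute in 2-u steps):
  M: 0.21719018×0.2950 = 0.064071
  M+2: 0.21719018×0.7050 + 0.43239309×0.2950 = 0.280675
  M+4: 0.43239309×0.7050 + 0.28694328×0.2950 = 0.389485
  M+6: 0.28694328×0.7050 + 0.06347345×0.2950 = 0.221020
  M+8: 0.06347345×0.7050 = 0.044749
Scale to base peak (0.389485) = 100: 16.5 : 72.1 : 100.0 : 56.7 : 11.5

16.5 : 72.1 : 100.0 : 56.7 : 11.5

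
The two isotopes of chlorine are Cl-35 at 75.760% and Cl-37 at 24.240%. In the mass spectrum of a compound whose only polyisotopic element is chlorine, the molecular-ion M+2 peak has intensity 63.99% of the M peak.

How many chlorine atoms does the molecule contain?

The M+2/M ratio from n Cl atoms is n · q/p = n · 0.24240/0.75760.
n = 0.6399 × 0.75760/0.24240 = 2.00 ≈ 2

2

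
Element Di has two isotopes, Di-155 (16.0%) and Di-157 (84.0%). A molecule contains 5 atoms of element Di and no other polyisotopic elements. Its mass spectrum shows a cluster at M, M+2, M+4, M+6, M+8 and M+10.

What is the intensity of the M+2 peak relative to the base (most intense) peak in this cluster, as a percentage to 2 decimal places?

Binomial terms of (0.160 + 0.840)^5: M 0.0001, M+2 0.0028, M+4 0.0289, M+6 0.1517, M+8 0.3983, M+10 0.4182 → M+10 is the base peak.
P(M+10) = C(5,5) × 0.160^0 × 0.840^5 = 1 × 1.0000 × 0.41821194 = 0.418212 (base)
P(M+2) = C(5,1) × 0.160^4 × 0.840^1 = 5 × 0.00065536 × 0.8400 = 0.002753
Relative intensity = 0.002753 / 0.418212 × 100 = 0.66

0.66%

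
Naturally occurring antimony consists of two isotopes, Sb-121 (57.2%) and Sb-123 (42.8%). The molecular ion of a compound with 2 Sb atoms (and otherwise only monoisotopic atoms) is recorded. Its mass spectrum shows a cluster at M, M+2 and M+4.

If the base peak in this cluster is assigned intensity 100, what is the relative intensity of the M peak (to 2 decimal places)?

Term probabilities: M 0.3272, M+2 0.4896, M+4 0.1832. Base peak = M+2.
P(M+2) = C(2,1) × 0.572^1 × 0.428^1 = 2 × 0.5720 × 0.4280 = 0.489632 (base)
P(M) = C(2,0) × 0.572^2 × 0.428^0 = 1 × 0.327184 × 1.0000 = 0.327184
Relative intensity = 0.327184 / 0.489632 × 100 = 66.82

66.82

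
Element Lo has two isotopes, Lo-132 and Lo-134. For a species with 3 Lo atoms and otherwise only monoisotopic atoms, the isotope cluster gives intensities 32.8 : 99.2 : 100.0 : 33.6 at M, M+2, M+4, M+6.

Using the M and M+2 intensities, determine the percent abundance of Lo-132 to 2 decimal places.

49.80%

Let p = fractional abundance of Lo-132. I(M+2)/I(M) = [C(3,1)·p^2·(1−p)] / p^3 = 3·(1−p)/p = 99.2/32.8 = 3.0244
(1−p)/p = 3.0244/3 = 1.0081  ⇒  p = 1/(1 + 1.0081) = 0.4980
Lo-132: 49.80%, Lo-134: 50.20%.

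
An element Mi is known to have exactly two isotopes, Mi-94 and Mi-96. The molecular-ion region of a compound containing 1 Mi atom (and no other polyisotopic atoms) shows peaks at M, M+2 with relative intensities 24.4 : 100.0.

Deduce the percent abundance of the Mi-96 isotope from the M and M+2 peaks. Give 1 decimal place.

Write p for the Mi-94 fraction. I(M+2)/I(M) = [C(1,1)·p^0·(1−p)] / p^1 = 1·(1−p)/p = 100.0/24.4 = 4.0984
(1−p)/p = 4.0984/1 = 4.0984  ⇒  p = 1/(1 + 4.0984) = 0.1961
Mi-94: 19.6%, Mi-96: 80.4%.

80.4%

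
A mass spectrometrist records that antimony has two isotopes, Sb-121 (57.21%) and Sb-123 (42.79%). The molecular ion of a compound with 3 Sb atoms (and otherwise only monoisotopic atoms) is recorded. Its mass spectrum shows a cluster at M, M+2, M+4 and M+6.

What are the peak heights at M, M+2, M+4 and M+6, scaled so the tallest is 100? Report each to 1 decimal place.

Expanding (0.5721 + 0.4279)^3:
P(M) = 0.5721^3 = 0.187247
P(M+2) = 3 × 0.5721^2 × 0.4279^1 = 0.420153
P(M+4) = 3 × 0.5721^1 × 0.4279^2 = 0.314252
P(M+6) = 0.4279^3 = 0.078348
The M+2 peak is largest (0.420153); scaling to 100 gives 44.6 : 100.0 : 74.8 : 18.6.

44.6 : 100.0 : 74.8 : 18.6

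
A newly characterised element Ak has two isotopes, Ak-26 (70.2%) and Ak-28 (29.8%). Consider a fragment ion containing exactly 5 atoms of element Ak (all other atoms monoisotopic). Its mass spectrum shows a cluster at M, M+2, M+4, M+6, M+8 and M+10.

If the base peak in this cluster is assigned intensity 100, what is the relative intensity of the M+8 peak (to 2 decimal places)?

Binomial terms of (0.702 + 0.298)^5: M 0.1705, M+2 0.3619, M+4 0.3072, M+6 0.1304, M+8 0.0277, M+10 0.0024 → M+2 is the base peak.
P(M+2) = C(5,1) × 0.702^4 × 0.298^1 = 5 × 0.24285578 × 0.2980 = 0.361855 (base)
P(M+8) = C(5,4) × 0.702^1 × 0.298^4 = 5 × 0.7020 × 0.00788615 = 0.027680
Relative intensity = 0.027680 / 0.361855 × 100 = 7.65

7.65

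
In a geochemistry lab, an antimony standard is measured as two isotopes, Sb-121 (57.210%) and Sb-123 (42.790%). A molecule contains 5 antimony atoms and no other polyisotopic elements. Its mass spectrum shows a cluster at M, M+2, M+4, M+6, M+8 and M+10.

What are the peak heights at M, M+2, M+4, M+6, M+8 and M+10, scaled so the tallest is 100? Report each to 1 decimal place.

Each Sb atom is independently Sb-121 (p = 0.57210) or Sb-123 (q = 0.42790); the cluster is the binomial expansion (p + q)^5.
P(M) = 0.57210^5 = 0.061286
P(M+2) = 5 × 0.57210^4 × 0.42790^1 = 0.229192
P(M+4) = 10 × 0.57210^3 × 0.42790^2 = 0.342847
P(M+6) = 10 × 0.57210^2 × 0.42790^3 = 0.256431
P(M+8) = 5 × 0.57210^1 × 0.42790^4 = 0.095898
P(M+10) = 0.42790^5 = 0.014345
The M+4 peak is largest (0.342847); scaling to 100 gives 17.9 : 66.8 : 100.0 : 74.8 : 28.0 : 4.2.

17.9 : 66.8 : 100.0 : 74.8 : 28.0 : 4.2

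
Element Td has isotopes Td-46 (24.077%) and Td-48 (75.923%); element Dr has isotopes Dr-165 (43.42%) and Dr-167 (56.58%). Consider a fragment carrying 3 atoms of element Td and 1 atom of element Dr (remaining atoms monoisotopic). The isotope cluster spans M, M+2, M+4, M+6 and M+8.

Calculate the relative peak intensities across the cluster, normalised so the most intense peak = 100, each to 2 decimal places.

1.42 : 15.33 : 60.03 : 100.00 : 58.18

Element Td pattern (n=3): 0.01395748 : 0.13203813 : 0.41636129 : 0.4376431
Element Dr pattern (n=1): 0.4342 : 0.5658
Convolve the two distributions (both contribute in 2-u steps):
  M: 0.01395748×0.4342 = 0.006060
  M+2: 0.01395748×0.5658 + 0.13203813×0.4342 = 0.065228
  M+4: 0.13203813×0.5658 + 0.41636129×0.4342 = 0.255491
  M+6: 0.41636129×0.5658 + 0.4376431×0.4342 = 0.425602
  M+8: 0.4376431×0.5658 = 0.247618
Scale to base peak (0.425602) = 100: 1.42 : 15.33 : 60.03 : 100.00 : 58.18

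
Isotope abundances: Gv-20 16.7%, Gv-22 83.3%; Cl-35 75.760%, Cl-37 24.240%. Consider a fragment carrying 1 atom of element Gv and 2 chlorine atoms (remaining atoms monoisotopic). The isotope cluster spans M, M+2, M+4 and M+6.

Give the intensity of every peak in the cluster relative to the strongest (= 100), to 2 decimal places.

17.77 : 100.00 : 58.53 : 9.07

Element Gv pattern (n=1): 0.1670 : 0.8330
Chlorine pattern (n=2): 0.57395776 : 0.36728448 : 0.05875776
Convolve the two distributions (both contribute in 2-u steps):
  M: 0.1670×0.57395776 = 0.095851
  M+2: 0.1670×0.36728448 + 0.8330×0.57395776 = 0.539443
  M+4: 0.1670×0.05875776 + 0.8330×0.36728448 = 0.315761
  M+6: 0.8330×0.05875776 = 0.048945
Scale to base peak (0.539443) = 100: 17.77 : 100.00 : 58.53 : 9.07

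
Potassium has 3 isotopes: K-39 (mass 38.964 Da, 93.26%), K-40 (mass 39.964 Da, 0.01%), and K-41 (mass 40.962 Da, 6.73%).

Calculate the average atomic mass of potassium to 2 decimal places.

39.10 Da

Average mass = Σ (abundance × isotope mass) = 0.9326 × 38.964 + 0.0001 × 39.964 + 0.0673 × 40.962
= 36.3378 + 0.0040 + 2.7567 = 39.0985 Da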